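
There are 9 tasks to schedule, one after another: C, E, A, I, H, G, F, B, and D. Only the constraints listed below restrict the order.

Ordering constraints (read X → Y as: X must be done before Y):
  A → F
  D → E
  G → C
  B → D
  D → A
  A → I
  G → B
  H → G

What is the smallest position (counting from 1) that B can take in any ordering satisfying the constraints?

Working backwards through the constraints from B, its full set of required predecessors is H, G — 2 of them.
So at minimum 2 tasks come before B, putting B no earlier than position 3. That position is achievable by scheduling exactly those predecessors first.

3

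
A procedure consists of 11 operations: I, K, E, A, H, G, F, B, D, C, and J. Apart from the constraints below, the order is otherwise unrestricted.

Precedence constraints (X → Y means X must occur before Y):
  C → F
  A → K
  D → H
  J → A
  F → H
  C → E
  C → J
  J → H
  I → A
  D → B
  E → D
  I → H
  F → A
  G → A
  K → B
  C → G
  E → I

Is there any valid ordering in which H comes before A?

Nothing in the constraints forces A before H — there is no chain from A to H.
So a valid ordering placing H earlier than A exists.

Yes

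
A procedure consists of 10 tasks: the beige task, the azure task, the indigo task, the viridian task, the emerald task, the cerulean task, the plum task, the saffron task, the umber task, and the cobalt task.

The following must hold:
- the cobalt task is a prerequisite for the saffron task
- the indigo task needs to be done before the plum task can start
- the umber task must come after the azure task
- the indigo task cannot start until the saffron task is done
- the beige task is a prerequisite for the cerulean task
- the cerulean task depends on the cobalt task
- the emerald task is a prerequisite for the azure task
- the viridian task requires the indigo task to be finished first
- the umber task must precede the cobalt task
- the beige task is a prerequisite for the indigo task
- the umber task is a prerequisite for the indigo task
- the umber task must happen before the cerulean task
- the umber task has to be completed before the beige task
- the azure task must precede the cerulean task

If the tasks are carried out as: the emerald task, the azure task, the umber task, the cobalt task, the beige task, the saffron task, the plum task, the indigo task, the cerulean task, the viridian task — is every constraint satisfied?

Here the indigo task comes after the plum task.
That contradicts the constraint that the indigo task must precede the plum task.

No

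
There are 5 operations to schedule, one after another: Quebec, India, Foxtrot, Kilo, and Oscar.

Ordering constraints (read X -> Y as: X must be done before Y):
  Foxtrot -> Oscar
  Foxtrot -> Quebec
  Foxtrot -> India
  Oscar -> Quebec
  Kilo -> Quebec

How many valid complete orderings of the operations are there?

11

2 operations have no prerequisites (Foxtrot, Kilo), so any of them could come first.
Systematically extending each partial ordering one operation at a time and counting, there are 11 complete orderings.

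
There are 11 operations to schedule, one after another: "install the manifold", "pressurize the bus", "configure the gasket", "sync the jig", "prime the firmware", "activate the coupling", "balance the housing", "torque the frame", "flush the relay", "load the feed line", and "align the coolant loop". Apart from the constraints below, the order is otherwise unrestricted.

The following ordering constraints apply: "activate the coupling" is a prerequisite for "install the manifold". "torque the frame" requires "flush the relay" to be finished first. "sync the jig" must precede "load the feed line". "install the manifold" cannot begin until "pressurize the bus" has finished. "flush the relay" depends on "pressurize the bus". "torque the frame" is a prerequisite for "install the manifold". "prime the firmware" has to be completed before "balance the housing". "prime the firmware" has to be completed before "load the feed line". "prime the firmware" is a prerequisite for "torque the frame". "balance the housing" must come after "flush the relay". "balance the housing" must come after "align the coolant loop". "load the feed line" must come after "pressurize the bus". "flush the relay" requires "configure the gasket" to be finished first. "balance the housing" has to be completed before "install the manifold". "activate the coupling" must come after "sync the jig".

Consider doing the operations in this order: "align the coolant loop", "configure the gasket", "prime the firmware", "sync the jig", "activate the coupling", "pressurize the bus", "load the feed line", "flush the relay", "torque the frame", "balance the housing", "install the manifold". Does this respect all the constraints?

Yes

Checking each listed constraint against this order: for instance, "align the coolant loop" is in position 1 and "balance the housing" in position 10, so that constraint holds — and the remaining constraints check out the same way.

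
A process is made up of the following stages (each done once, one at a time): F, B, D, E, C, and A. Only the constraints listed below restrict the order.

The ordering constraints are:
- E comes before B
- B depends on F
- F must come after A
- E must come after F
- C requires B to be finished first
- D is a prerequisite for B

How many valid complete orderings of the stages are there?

The stages with no prerequisites are D, A; any of them can be placed first.
Counting all ways to extend the partial order to a total order gives 4.

4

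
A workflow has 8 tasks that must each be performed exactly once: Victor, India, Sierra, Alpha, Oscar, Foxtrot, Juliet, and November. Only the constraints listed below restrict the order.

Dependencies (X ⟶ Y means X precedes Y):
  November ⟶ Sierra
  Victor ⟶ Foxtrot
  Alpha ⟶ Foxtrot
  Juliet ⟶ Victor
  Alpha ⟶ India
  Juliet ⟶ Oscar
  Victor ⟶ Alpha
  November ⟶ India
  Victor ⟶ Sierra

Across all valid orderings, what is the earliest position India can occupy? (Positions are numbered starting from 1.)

The tasks that are forced before India, directly or transitively, are Victor, Alpha, Juliet, November. That's 4 tasks.
So at minimum 4 tasks come before India, putting India no earlier than position 5. That position is achievable by scheduling exactly those predecessors first.

5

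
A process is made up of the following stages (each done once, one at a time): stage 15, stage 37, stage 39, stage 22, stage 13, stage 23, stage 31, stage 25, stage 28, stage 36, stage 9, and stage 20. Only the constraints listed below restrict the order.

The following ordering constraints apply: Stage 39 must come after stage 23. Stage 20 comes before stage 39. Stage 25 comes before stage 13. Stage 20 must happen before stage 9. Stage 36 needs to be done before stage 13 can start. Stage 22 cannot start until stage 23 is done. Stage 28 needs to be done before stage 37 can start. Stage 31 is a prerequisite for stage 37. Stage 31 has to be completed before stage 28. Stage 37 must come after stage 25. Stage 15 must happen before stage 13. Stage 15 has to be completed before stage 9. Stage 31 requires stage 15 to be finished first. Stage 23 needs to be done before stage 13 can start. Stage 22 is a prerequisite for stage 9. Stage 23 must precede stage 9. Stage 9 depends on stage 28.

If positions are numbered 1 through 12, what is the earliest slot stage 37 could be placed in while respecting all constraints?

Working backwards through the constraints from stage 37, its full set of required predecessors is stage 15, stage 31, stage 25, stage 28 — 4 of them.
So at minimum 4 stages come before stage 37, putting stage 37 no earlier than position 5. That position is achievable by scheduling exactly those predecessors first.

5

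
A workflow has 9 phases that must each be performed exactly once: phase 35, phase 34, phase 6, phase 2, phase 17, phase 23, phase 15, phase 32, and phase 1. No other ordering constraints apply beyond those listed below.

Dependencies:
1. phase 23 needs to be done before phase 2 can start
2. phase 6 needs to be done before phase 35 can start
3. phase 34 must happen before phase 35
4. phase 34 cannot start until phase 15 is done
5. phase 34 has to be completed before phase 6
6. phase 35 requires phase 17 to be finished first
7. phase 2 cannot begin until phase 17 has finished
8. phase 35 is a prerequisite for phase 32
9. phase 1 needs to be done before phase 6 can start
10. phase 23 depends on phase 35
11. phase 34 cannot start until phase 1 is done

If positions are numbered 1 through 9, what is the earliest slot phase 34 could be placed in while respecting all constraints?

Every phase that must precede phase 34 has to come before it. Tracing all chains that end at phase 34, those phases are: phase 15, phase 1 — 2 in total.
With 2 mandatory predecessors, the earliest phase 34 can sit is position 2+1 = 3, and placing just those 2 first achieves it.

3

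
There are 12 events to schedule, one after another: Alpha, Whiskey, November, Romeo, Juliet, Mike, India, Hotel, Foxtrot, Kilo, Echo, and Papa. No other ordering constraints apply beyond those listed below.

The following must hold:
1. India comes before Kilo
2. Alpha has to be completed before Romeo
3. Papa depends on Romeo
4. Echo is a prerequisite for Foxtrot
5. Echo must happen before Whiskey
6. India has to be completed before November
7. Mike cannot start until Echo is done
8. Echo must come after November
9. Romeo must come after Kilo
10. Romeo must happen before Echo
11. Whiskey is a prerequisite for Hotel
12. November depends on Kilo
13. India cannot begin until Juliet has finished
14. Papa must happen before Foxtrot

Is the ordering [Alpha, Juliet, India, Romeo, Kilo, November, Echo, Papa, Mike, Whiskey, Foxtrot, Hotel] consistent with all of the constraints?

No

The sequence places Romeo ahead of Kilo.
Since Kilo is required before Romeo, the ordering is invalid.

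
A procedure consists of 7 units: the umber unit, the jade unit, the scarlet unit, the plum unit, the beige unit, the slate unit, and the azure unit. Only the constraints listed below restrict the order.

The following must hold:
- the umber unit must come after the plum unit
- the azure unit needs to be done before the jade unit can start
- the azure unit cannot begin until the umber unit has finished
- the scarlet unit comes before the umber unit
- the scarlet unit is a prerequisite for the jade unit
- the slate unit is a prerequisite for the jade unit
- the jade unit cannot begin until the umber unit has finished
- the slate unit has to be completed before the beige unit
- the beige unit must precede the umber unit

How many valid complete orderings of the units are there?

3 units have no prerequisites (the scarlet unit, the plum unit, the slate unit), so any of them could come first.
Counting all ways to extend the partial order to a total order gives 12.

12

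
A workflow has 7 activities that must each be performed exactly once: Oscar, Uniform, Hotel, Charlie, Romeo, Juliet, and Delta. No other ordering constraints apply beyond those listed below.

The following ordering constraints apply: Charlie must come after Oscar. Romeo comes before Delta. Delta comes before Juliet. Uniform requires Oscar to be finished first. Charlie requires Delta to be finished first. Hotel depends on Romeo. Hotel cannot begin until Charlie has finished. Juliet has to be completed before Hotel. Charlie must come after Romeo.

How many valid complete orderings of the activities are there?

33

The activities with no prerequisites are Oscar, Romeo; any of them can be placed first.
Counting all ways to extend the partial order to a total order gives 33.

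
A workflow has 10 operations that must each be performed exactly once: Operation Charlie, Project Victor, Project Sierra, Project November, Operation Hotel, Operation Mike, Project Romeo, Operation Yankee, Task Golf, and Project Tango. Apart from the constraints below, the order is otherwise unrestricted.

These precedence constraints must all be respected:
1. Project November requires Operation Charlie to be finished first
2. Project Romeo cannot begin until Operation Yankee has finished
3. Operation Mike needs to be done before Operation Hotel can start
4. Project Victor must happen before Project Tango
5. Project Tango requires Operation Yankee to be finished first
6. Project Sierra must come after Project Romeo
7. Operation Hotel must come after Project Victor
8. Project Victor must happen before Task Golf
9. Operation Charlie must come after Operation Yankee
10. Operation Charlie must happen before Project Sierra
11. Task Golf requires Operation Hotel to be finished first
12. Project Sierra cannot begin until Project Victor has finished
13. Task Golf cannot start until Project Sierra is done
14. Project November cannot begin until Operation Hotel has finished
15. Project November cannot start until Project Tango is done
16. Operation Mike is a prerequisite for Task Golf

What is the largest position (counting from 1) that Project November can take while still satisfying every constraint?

Project November has no required successors, so nothing stops it from going last (position 10).

10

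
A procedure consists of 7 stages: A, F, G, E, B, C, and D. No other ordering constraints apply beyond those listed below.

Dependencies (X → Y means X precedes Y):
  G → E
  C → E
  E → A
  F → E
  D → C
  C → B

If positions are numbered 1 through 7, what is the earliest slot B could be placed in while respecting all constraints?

3

The stages that are forced before B, directly or transitively, are C, D. That's 2 stages.
With 2 mandatory predecessors, the earliest B can sit is position 2+1 = 3, and placing just those 2 first achieves it.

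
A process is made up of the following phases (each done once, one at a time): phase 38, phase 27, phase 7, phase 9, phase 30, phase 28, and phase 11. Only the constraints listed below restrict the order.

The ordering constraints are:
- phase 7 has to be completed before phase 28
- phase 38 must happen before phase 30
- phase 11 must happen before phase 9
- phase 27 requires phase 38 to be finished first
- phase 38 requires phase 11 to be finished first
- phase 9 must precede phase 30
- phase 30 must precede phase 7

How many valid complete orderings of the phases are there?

9

Phase 11 is the only phase with nothing required before it, so every ordering starts there.
Enumerating by repeatedly choosing an available phase (one whose prerequisites are all placed) gives 9 distinct complete orderings.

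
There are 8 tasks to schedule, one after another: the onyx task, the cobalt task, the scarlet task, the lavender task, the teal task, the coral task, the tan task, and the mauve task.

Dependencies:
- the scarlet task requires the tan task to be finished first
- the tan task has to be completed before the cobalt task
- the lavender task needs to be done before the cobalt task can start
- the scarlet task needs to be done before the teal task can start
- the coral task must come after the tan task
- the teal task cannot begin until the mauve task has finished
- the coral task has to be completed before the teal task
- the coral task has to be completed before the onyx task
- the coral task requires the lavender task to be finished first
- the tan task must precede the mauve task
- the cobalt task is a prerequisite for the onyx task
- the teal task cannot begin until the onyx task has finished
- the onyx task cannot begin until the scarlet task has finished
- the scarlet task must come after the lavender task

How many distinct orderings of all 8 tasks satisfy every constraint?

2 tasks have no prerequisites (the lavender task, the tan task), so any of them could come first.
Enumerating by repeatedly choosing an available task (one whose prerequisites are all placed) gives 66 distinct complete orderings.

66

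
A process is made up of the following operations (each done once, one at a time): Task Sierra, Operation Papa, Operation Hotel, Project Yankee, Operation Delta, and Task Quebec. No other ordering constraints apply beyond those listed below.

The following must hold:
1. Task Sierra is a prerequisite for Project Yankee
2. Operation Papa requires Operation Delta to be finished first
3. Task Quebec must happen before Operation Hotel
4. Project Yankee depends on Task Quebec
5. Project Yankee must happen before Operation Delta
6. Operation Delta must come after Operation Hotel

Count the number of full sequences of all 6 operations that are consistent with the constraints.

2 operations have no prerequisites (Task Sierra, Task Quebec), so any of them could come first.
Counting all ways to extend the partial order to a total order gives 5.

5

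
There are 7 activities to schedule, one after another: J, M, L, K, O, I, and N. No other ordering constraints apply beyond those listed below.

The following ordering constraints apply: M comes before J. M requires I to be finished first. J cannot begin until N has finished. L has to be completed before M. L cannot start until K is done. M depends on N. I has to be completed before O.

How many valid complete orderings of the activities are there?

54

The activities with no prerequisites are K, I, N; any of them can be placed first.
Systematically extending each partial ordering one activity at a time and counting, there are 54 complete orderings.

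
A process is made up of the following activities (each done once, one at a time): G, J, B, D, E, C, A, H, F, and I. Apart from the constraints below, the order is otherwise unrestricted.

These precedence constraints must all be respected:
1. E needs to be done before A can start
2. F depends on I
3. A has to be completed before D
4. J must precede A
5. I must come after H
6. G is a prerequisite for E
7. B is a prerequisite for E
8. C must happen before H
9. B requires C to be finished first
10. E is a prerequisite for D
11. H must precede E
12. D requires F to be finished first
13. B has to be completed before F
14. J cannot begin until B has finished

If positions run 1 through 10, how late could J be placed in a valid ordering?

8

Every activity that must follow J has to come after it. Tracing all chains starting from J, those activities are: D, A — 2 in total.
So at least 2 activities follow J, putting J no later than position 8. That position is achievable by scheduling everything else first.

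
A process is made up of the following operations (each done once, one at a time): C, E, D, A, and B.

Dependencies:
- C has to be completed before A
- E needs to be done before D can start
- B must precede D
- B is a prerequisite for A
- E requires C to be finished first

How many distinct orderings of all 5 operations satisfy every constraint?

8

2 operations have no prerequisites (C, B), so any of them could come first.
Systematically extending each partial ordering one operation at a time and counting, there are 8 complete orderings.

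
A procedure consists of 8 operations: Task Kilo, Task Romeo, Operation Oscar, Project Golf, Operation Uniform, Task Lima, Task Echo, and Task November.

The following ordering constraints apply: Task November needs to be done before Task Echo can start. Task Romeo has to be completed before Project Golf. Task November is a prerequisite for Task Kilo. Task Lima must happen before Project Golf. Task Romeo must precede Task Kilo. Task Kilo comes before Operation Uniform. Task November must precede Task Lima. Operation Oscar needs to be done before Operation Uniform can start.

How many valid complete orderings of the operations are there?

3 operations have no prerequisites (Task Romeo, Operation Oscar, Task November), so any of them could come first.
Systematically extending each partial ordering one operation at a time and counting, there are 514 complete orderings.

514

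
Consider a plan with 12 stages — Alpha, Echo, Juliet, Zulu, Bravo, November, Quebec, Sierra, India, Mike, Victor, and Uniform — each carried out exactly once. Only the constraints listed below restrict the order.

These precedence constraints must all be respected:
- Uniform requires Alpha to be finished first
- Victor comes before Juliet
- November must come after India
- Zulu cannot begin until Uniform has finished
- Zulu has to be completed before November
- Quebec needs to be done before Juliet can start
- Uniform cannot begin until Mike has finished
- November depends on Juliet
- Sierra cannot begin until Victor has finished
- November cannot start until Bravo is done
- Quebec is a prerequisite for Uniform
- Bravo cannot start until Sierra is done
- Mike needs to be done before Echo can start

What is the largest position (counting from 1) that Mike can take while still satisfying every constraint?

8

Every stage that must follow Mike has to come after it. Tracing all chains starting from Mike, those stages are: Echo, Zulu, November, Uniform — 4 in total.
With 4 mandatory successors out of 12 stages total, the latest slot for Mike is 12−4 = 8, and it's reachable by doing all non-successors before Mike.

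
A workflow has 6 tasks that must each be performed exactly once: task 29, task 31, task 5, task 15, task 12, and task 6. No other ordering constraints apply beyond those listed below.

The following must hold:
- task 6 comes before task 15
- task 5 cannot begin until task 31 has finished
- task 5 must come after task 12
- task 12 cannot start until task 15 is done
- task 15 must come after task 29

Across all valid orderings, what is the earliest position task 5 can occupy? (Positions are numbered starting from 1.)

The tasks that are forced before task 5, directly or transitively, are task 29, task 31, task 15, task 12, task 6. That's 5 tasks.
So at minimum 5 tasks come before task 5, putting task 5 no earlier than position 6. That position is achievable by scheduling exactly those predecessors first.

6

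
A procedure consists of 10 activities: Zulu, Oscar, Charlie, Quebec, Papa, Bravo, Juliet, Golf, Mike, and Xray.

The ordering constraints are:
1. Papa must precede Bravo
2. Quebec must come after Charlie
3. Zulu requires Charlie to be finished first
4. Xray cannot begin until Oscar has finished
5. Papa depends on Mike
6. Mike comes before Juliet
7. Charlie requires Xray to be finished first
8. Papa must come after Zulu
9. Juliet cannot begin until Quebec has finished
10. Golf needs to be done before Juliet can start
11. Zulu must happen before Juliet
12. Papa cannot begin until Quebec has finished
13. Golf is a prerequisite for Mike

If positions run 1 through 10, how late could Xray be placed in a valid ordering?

4

The activities that are forced after Xray, directly or by a chain of constraints, are Zulu, Charlie, Quebec, Papa, Bravo, Juliet. That's 6 activities.
With 6 mandatory successors out of 10 activities total, the latest slot for Xray is 10−6 = 4, and it's reachable by doing all non-successors before Xray.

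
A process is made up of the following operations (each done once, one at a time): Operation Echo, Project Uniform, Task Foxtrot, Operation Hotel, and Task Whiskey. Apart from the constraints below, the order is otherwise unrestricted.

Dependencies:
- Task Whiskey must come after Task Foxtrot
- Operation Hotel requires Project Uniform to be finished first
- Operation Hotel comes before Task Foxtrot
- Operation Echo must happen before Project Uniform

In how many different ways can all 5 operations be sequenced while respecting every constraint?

Only Operation Echo has no prerequisites, so it must go first.
Continuing from there, at each step only one operation has all its prerequisites placed, so the ordering is fully determined — there is exactly 1.

1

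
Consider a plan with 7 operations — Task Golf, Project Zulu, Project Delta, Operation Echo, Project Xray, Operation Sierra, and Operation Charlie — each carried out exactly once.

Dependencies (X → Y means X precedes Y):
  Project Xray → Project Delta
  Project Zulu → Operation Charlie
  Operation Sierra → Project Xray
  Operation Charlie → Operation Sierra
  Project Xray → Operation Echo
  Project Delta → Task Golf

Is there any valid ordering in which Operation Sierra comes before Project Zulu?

No

The constraints give a chain Project Zulu → Operation Charlie → Operation Sierra, which forces Project Zulu before Operation Sierra.
So no valid ordering can have Operation Sierra before Project Zulu.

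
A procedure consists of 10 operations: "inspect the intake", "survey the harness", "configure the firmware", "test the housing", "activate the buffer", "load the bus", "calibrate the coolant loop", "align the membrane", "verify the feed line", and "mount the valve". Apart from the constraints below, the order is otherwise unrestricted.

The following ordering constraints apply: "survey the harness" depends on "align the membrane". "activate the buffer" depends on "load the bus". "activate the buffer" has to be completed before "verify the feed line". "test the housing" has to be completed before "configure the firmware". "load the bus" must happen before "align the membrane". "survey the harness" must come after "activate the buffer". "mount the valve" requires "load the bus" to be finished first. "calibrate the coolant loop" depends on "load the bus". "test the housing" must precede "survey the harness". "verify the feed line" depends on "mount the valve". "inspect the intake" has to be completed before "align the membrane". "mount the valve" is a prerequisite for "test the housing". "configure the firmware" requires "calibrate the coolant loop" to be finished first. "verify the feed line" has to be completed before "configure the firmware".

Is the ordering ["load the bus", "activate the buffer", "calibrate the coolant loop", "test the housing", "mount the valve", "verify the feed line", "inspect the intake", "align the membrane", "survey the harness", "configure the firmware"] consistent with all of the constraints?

No

The sequence places "test the housing" ahead of "mount the valve".
But one of the constraints requires "mount the valve" before "test the housing", so this ordering violates it.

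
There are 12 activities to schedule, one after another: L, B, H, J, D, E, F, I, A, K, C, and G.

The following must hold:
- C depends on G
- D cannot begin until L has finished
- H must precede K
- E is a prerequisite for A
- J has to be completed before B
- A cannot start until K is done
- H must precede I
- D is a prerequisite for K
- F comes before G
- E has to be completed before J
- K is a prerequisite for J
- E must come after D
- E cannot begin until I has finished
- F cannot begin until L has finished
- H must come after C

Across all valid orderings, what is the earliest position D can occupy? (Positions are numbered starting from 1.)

2

The only activity forced before D (directly or transitively) is L.
So at minimum 1 activity comes before D, putting D no earlier than position 2. That position is achievable by scheduling exactly that predecessor first.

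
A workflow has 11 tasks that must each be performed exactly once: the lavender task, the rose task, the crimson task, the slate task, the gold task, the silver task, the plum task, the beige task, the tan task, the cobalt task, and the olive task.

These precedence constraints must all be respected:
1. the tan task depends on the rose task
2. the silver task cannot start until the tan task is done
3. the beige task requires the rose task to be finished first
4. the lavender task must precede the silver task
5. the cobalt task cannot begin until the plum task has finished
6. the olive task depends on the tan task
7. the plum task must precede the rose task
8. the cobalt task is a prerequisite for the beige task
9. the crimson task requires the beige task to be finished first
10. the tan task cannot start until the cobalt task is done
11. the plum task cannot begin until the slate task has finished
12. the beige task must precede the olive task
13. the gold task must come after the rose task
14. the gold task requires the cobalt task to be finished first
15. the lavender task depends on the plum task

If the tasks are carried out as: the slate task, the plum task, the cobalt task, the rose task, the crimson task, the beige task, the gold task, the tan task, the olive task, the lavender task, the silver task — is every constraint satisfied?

No

Here the beige task comes after the crimson task.
Since the beige task is required before the crimson task, the ordering is invalid.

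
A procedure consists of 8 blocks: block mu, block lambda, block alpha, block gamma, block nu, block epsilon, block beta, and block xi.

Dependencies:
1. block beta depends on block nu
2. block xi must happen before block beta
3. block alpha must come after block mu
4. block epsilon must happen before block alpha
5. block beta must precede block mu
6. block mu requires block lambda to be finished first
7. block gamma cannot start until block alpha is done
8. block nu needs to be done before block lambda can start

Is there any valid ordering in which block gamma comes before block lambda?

Following block lambda → block mu → block alpha → block gamma, block lambda must precede block gamma in every valid ordering.
So no valid ordering can have block gamma before block lambda.

No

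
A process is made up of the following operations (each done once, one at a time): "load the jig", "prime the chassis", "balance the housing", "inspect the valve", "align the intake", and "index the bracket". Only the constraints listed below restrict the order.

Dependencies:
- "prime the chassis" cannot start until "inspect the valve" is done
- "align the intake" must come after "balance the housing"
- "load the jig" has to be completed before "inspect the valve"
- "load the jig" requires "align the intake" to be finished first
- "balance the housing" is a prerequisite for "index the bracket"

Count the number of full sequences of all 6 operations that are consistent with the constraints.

5

Only "balance the housing" has no prerequisites, so it must go first.
Counting all ways to extend the partial order to a total order gives 5.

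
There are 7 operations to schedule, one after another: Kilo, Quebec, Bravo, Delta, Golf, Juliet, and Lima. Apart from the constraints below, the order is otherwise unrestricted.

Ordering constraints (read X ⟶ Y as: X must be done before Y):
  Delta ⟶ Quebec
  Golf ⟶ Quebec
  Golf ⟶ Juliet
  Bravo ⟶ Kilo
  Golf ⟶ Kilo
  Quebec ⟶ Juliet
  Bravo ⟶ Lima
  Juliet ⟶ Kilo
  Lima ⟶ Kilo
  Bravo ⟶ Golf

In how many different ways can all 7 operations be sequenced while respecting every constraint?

The operations with no prerequisites are Bravo, Delta; any of them can be placed first.
Enumerating by repeatedly choosing an available operation (one whose prerequisites are all placed) gives 14 distinct complete orderings.

14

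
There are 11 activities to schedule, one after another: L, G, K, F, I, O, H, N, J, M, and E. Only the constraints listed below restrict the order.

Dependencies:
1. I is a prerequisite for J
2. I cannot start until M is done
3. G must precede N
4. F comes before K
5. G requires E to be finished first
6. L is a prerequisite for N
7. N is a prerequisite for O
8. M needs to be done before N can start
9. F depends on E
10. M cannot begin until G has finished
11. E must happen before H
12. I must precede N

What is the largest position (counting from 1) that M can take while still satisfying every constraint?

7

Following every chain forward from M, the activities that must come later are I, O, N, J — 4 of them.
So at least 4 activities follow M, putting M no later than position 7. That position is achievable by scheduling everything else first.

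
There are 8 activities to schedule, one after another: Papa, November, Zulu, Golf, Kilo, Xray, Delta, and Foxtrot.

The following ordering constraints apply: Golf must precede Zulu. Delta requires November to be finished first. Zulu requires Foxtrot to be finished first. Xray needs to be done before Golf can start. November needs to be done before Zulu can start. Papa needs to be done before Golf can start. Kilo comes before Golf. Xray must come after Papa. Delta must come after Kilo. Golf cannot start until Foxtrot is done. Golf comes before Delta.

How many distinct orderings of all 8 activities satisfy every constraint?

144

The activities with no prerequisites are Papa, November, Kilo, Foxtrot; any of them can be placed first.
Enumerating by repeatedly choosing an available activity (one whose prerequisites are all placed) gives 144 distinct complete orderings.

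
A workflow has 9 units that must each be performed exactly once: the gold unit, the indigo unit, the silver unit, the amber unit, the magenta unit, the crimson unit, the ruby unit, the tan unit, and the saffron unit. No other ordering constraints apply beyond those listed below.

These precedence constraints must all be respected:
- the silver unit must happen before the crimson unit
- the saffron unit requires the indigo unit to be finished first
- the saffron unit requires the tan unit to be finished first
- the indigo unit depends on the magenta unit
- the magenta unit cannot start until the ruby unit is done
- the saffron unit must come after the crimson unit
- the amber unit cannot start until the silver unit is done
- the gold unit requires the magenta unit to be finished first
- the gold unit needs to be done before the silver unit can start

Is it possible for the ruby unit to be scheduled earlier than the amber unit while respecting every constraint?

The ruby unit is actually forced before the amber unit by the constraints, so certainly some valid ordering has the ruby unit first.

Yes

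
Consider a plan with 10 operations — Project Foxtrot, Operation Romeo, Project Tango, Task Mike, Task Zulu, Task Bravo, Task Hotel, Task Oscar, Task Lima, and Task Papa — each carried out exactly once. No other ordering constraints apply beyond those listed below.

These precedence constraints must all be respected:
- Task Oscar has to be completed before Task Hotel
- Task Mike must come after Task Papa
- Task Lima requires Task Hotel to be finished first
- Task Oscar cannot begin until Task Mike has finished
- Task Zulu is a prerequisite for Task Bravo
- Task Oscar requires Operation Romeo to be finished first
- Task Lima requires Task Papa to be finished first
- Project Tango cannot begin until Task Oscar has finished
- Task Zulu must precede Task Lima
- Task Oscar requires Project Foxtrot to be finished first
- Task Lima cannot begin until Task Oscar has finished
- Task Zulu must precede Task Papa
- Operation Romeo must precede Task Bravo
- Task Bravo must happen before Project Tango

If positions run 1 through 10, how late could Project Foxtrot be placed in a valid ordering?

The operations that are forced after Project Foxtrot, directly or by a chain of constraints, are Project Tango, Task Hotel, Task Oscar, Task Lima. That's 4 operations.
So at least 4 operations follow Project Foxtrot, putting Project Foxtrot no later than position 6. That position is achievable by scheduling everything else first.

6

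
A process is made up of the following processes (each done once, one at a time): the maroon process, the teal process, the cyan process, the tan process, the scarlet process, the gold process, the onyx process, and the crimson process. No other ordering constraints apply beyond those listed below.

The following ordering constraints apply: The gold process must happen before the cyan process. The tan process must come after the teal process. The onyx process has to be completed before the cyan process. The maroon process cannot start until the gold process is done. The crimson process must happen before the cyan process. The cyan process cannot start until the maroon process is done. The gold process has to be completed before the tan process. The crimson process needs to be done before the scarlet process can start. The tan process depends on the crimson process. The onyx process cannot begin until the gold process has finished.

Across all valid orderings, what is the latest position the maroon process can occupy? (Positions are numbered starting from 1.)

Following the constraints forward from the maroon process, its only required successor is the cyan process.
With 1 mandatory successor out of 8 processes total, the latest slot for the maroon process is 8−1 = 7, and it's reachable by doing all non-successors before the maroon process.

7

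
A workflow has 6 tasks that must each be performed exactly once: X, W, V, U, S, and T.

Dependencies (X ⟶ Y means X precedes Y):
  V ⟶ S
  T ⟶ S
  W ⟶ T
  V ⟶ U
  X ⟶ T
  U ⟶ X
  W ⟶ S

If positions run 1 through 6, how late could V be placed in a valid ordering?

2

The tasks that are forced after V, directly or by a chain of constraints, are X, U, S, T. That's 4 tasks.
So at least 4 tasks follow V, putting V no later than position 2. That position is achievable by scheduling everything else first.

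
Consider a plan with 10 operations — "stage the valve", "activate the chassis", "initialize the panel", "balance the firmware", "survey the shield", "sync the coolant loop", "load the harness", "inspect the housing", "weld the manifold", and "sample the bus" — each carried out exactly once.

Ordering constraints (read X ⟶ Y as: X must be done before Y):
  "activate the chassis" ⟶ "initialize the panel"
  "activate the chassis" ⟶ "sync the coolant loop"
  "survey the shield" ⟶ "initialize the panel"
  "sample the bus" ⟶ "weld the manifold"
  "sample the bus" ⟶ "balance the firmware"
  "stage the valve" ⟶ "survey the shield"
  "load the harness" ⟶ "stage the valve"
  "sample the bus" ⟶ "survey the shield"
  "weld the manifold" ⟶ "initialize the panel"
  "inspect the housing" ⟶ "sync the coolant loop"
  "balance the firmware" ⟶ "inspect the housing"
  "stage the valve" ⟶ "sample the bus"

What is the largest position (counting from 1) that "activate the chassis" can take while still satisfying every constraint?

8

Following every chain forward from "activate the chassis", the operations that must come later are "initialize the panel", "sync the coolant loop" — 2 of them.
So at least 2 operations follow "activate the chassis", putting "activate the chassis" no later than position 8. That position is achievable by scheduling everything else first.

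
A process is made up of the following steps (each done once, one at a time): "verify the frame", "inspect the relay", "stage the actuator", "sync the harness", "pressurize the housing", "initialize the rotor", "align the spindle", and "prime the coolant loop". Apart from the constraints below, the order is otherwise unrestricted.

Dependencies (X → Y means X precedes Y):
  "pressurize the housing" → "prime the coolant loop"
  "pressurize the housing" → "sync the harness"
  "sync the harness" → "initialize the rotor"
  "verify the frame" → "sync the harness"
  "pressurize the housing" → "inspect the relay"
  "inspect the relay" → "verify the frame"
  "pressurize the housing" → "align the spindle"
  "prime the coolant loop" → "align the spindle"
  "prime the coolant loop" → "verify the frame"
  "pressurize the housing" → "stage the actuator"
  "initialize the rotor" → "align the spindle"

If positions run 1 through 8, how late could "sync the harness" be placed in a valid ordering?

6

The steps that are forced after "sync the harness", directly or by a chain of constraints, are "initialize the rotor", "align the spindle". That's 2 steps.
So at least 2 steps follow "sync the harness", putting "sync the harness" no later than position 6. That position is achievable by scheduling everything else first.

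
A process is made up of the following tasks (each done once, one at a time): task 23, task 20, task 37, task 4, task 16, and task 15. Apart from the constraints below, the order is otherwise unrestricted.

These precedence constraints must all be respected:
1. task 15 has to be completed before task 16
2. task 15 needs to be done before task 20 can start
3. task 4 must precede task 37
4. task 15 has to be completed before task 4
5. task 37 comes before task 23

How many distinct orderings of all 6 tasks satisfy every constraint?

20

Only task 15 has no prerequisites, so it must go first.
Systematically extending each partial ordering one task at a time and counting, there are 20 complete orderings.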